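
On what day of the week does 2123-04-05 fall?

Monday

Doomsday rule: the anchor day for the 2100s is Sunday. For year 23: 23÷12 = 1 r 11, and 11÷4 = 2, so 1+11+2 = 14.
Sunday + 14 ≡ Sunday — that's 2123's doomsday.
In April the doomsday date is Apr 4.
Apr 5 is 1 day after Apr 4; 1 mod 7 = 1, so Sunday + 1 = Monday.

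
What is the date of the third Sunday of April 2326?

April 1, 2326 is a Thursday.
The first Sunday is therefore April 4 (3 days later).
The third Sunday is 4 + 2×7 = April 18.

April 18, 2326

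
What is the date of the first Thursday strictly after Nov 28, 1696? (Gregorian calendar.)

November 29, 1696

Nov 28, 1696 is a Wednesday.
From Wednesday to the next Thursday is 1 day.
Nov 28, 1696 + 1 = Nov 29, 1696.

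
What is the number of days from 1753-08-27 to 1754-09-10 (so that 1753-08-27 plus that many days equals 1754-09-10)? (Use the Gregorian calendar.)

Aug 27, 1753 → Sep 27, 1753: 31 days (August has 31).
Sep 27, 1753 → Oct 27, 1753: 30 days (September has 30).
Oct 27, 1753 → Nov 27, 1753: 31 days (October has 31).
Nov 27, 1753 → Dec 27, 1753: 30 days (November has 30).
Dec 27, 1753 → Jan 27, 1754: 31 days (December has 31).
Jan 27, 1754 → Feb 27, 1754: 31 days (January has 31).
Feb 27, 1754 → Mar 27, 1754: 28 days (February has 28).
Mar 27, 1754 → Apr 27, 1754: 31 days (March has 31).
Apr 27, 1754 → May 27, 1754: 30 days (April has 30).
May 27, 1754 → Jun 27, 1754: 31 days (May has 31).
Jun 27, 1754 → Jul 27, 1754: 30 days (June has 30).
Jul 27, 1754 → Aug 27, 1754: 31 days (July has 31).
Aug 27, 1754 → Sep 10, 1754: 14 days.
Total: 379 days.

379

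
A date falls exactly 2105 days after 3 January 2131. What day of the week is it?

First find the weekday of Jan 3, 2131. Doomsday rule: the anchor day for the 2100s is Sunday. For year 31: 31÷12 = 2 r 7, and 7÷4 = 1, so 2+7+1 = 10.
Sunday + 10 ≡ Wednesday — that's 2131's doomsday.
In January the doomsday date is Jan 3 (2131 is not a leap year).
Jan 3 is the doomsday itself: Wednesday.
2105 mod 7 = 5, so 2105 days after a Wednesday is Wednesday + 5 = Monday.

Monday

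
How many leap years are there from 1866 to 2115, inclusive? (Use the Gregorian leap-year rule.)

60

Multiples of 4 in [1866,2115]: 62.
Of those, multiples of 100: 3 (not leap unless ÷400).
Multiples of 400: 1.
Leap years = 62 − 3 + 1 = 60.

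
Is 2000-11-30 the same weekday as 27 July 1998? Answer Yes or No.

From Jul 27, 1998 to Nov 30, 2000 is 857 days.
857 mod 7 = 3, so they are different weekdays.
(Jul 27, 1998 is a Monday; Nov 30, 2000 is a Thursday.)

No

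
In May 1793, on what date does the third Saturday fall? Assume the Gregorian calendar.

May 1, 1793 is a Wednesday.
The first Saturday is therefore May 4 (3 days later).
The third Saturday is 4 + 2×7 = May 18.

May 18, 1793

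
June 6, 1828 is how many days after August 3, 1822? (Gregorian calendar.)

Aug 3, 1822 → Aug 3, 1823: 365 days.
Aug 3, 1823 → Aug 3, 1824: 366 days (Feb 29, 1824 is in that span).
Aug 3, 1824 → Aug 3, 1825: 365 days.
Aug 3, 1825 → Aug 3, 1826: 365 days.
Aug 3, 1826 → Aug 3, 1827: 365 days.
Aug 3, 1827 → Sep 3, 1827: 31 days (August has 31).
Sep 3, 1827 → Oct 3, 1827: 30 days (September has 30).
Oct 3, 1827 → Nov 3, 1827: 31 days (October has 31).
Nov 3, 1827 → Dec 3, 1827: 30 days (November has 30).
Dec 3, 1827 → Jan 3, 1828: 31 days (December has 31).
Jan 3, 1828 → Feb 3, 1828: 31 days (January has 31).
Feb 3, 1828 → Mar 3, 1828: 29 days (February has 29).
Mar 3, 1828 → Apr 3, 1828: 31 days (March has 31).
Apr 3, 1828 → May 3, 1828: 30 days (April has 30).
May 3, 1828 → Jun 3, 1828: 31 days (May has 31).
Jun 3, 1828 → Jun 6, 1828: 3 days.
Total: 2134 days.

2134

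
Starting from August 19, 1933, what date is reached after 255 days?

May 1, 1934

Aug has 31 days: +13 → Sep 1, 1933 (242 left).
Sep has 30 days: +30 → Oct 1, 1933 (212 left).
Oct has 31 days: +31 → Nov 1, 1933 (181 left).
Nov has 30 days: +30 → Dec 1, 1933 (151 left).
Dec has 31 days: +31 → Jan 1, 1934 (120 left).
Jan has 31 days: +31 → Feb 1, 1934 (89 left).
Feb has 28 days: +28 → Mar 1, 1934 (61 left).
Mar has 31 days: +31 → Apr 1, 1934 (30 left).
Apr has 30 days: +30 → May 1, 1934 (0 left).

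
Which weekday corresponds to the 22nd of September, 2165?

Sunday

Doomsday rule: the anchor day for the 2100s is Sunday. For year 65: 65÷12 = 5 r 5, and 5÷4 = 1, so 5+5+1 = 11.
Sunday + 11 ≡ Thursday — that's 2165's doomsday.
In September the doomsday date is Sep 5.
Sep 22 is 17 days after Sep 5; 17 mod 7 = 3, so Thursday + 3 = Sunday.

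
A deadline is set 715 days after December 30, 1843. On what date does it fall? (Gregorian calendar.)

+366 (one year; includes Feb 29, 1844) → Dec 30, 1844 (349 left).
Dec has 31 days: +2 → Jan 1, 1845 (347 left).
Jan has 31 days: +31 → Feb 1, 1845 (316 left).
Feb has 28 days: +28 → Mar 1, 1845 (288 left).
Mar has 31 days: +31 → Apr 1, 1845 (257 left).
Apr has 30 days: +30 → May 1, 1845 (227 left).
May has 31 days: +31 → Jun 1, 1845 (196 left).
Jun has 30 days: +30 → Jul 1, 1845 (166 left).
Jul has 31 days: +31 → Aug 1, 1845 (135 left).
Aug has 31 days: +31 → Sep 1, 1845 (104 left).
Sep has 30 days: +30 → Oct 1, 1845 (74 left).
Oct has 31 days: +31 → Nov 1, 1845 (43 left).
Nov has 30 days: +30 → Dec 1, 1845 (13 left).
+13 → Dec 14, 1845.

December 14, 1845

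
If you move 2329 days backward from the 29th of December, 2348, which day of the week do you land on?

Friday

First find the weekday of Dec 29, 2348. Doomsday rule: the anchor day for the 2300s is Wednesday. For year 48: 48÷12 = 4 r 0, and 0÷4 = 0, so 4+0+0 = 4.
Wednesday + 4 ≡ Sunday — that's 2348's doomsday.
In December the doomsday date is Dec 12.
Dec 29 is 17 days after Dec 12; 17 mod 7 = 3, so Sunday + 3 = Wednesday.
2329 mod 7 = 5, so 2329 days before a Wednesday is Wednesday − 5 = Friday.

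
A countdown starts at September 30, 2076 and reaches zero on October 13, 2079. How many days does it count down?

1108

Sep 30, 2076 → Sep 30, 2077: 365 days.
Sep 30, 2077 → Sep 30, 2078: 365 days.
Sep 30, 2078 → Oct 30, 2078: 30 days (September has 30).
Oct 30, 2078 → Nov 30, 2078: 31 days (October has 31).
Nov 30, 2078 → Dec 30, 2078: 30 days (November has 30).
Dec 30, 2078 → Jan 30, 2079: 31 days (December has 31).
Jan 30, 2079 → Feb 28, 2079: 29 days (January has 31).
Feb 28, 2079 → Mar 28, 2079: 28 days (February has 28).
Mar 28, 2079 → Apr 28, 2079: 31 days (March has 31).
Apr 28, 2079 → May 28, 2079: 30 days (April has 30).
May 28, 2079 → Jun 28, 2079: 31 days (May has 31).
Jun 28, 2079 → Jul 28, 2079: 30 days (June has 30).
Jul 28, 2079 → Aug 28, 2079: 31 days (July has 31).
Aug 28, 2079 → Sep 28, 2079: 31 days (August has 31).
Sep 28, 2079 → Oct 13, 2079: 15 days.
Total: 1108 days.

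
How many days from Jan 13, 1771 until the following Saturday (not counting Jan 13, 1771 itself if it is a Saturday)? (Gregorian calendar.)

6

Jan 13, 1771 is a Sunday.
From Sunday to the next Saturday is 6 days.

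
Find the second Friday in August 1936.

August 14, 1936

August 1, 1936 is a Saturday.
The first Friday is therefore August 7 (6 days later).
The second Friday is 7 + 1×7 = August 14.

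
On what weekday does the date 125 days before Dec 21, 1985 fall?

Dec 21, 1985 is a Saturday.
125 mod 7 = 6, so 125 days before a Saturday is Saturday − 6 = Sunday.

Sunday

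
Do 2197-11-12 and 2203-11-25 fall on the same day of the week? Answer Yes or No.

From Nov 12, 2197 to Nov 25, 2203 is 2203 days.
2203 mod 7 = 5, so they are different weekdays.
(Nov 12, 2197 is a Sunday; Nov 25, 2203 is a Friday.)

No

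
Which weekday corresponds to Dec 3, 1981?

Thursday

Doomsday rule: the anchor day for the 1900s is Wednesday. For year 81: 81÷12 = 6 r 9, and 9÷4 = 2, so 6+9+2 = 17.
Wednesday + 17 ≡ Saturday — that's 1981's doomsday.
In December the doomsday date is Dec 12.
Dec 3 is 9 days before Dec 12; 9 mod 7 = 2, so Saturday − 2 = Thursday.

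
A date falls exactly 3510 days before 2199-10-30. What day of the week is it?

Sunday

Oct 30, 2199 is a Wednesday.
3510 mod 7 = 3, so 3510 days before a Wednesday is Wednesday − 3 = Sunday.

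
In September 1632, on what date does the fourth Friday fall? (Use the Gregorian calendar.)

September 24, 1632

September 1, 1632 is a Wednesday.
The first Friday is therefore September 3 (2 days later).
The fourth Friday is 3 + 3×7 = September 24.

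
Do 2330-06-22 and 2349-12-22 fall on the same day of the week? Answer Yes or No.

No

From Jun 22, 2330 to Dec 22, 2349 is 7123 days.
7123 mod 7 = 4, so they are different weekdays.
(Jun 22, 2330 is a Sunday; Dec 22, 2349 is a Thursday.)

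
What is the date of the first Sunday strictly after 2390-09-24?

Sep 24, 2390 is a Monday.
From Monday to the next Sunday is 6 days.
Sep 24, 2390 + 6 = Sep 30, 2390.

September 30, 2390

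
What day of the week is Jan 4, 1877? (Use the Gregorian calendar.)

Thursday

Doomsday rule: the anchor day for the 1800s is Friday. For year 77: 77÷12 = 6 r 5, and 5÷4 = 1, so 6+5+1 = 12.
Friday + 12 ≡ Wednesday — that's 1877's doomsday.
In January the doomsday date is Jan 3 (1877 is not a leap year).
Jan 4 is 1 day after Jan 3; 1 mod 7 = 1, so Wednesday + 1 = Thursday.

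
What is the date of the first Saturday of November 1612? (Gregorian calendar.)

November 1, 1612 is a Thursday.
The first Saturday is therefore November 3 (2 days later).

November 3, 1612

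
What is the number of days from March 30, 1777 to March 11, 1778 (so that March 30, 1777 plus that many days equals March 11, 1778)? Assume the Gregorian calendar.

Mar 30, 1777 → Apr 30, 1777: 31 days (March has 31).
Apr 30, 1777 → May 30, 1777: 30 days (April has 30).
May 30, 1777 → Jun 30, 1777: 31 days (May has 31).
Jun 30, 1777 → Jul 30, 1777: 30 days (June has 30).
Jul 30, 1777 → Aug 30, 1777: 31 days (July has 31).
Aug 30, 1777 → Sep 30, 1777: 31 days (August has 31).
Sep 30, 1777 → Oct 30, 1777: 30 days (September has 30).
Oct 30, 1777 → Nov 30, 1777: 31 days (October has 31).
Nov 30, 1777 → Dec 30, 1777: 30 days (November has 30).
Dec 30, 1777 → Jan 30, 1778: 31 days (December has 31).
Jan 30, 1778 → Feb 28, 1778: 29 days (January has 31).
Feb 28, 1778 → Mar 11, 1778: 11 days.
Total: 346 days.

346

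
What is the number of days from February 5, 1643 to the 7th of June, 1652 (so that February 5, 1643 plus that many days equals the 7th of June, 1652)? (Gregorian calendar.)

Feb 5, 1643 → Feb 5, 1644: 365 days.
Feb 5, 1644 → Feb 5, 1645: 366 days (Feb 29, 1644 is in that span).
Feb 5, 1645 → Feb 5, 1646: 365 days.
Feb 5, 1646 → Feb 5, 1647: 365 days.
Feb 5, 1647 → Feb 5, 1648: 365 days.
Feb 5, 1648 → Feb 5, 1649: 366 days (Feb 29, 1648 is in that span).
Feb 5, 1649 → Feb 5, 1650: 365 days.
Feb 5, 1650 → Feb 5, 1651: 365 days.
Feb 5, 1651 → Feb 5, 1652: 365 days.
Feb 5, 1652 → Mar 5, 1652: 29 days (February has 29).
Mar 5, 1652 → Apr 5, 1652: 31 days (March has 31).
Apr 5, 1652 → May 5, 1652: 30 days (April has 30).
May 5, 1652 → Jun 5, 1652: 31 days (May has 31).
Jun 5, 1652 → Jun 7, 1652: 2 days.
Total: 3410 days.

3410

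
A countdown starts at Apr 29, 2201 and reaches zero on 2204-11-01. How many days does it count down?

Apr 29, 2201 → Apr 29, 2202: 365 days.
Apr 29, 2202 → Apr 29, 2203: 365 days.
Apr 29, 2203 → Apr 29, 2204: 366 days (Feb 29, 2204 is in that span).
Apr 29, 2204 → May 29, 2204: 30 days (April has 30).
May 29, 2204 → Jun 29, 2204: 31 days (May has 31).
Jun 29, 2204 → Jul 29, 2204: 30 days (June has 30).
Jul 29, 2204 → Aug 29, 2204: 31 days (July has 31).
Aug 29, 2204 → Sep 29, 2204: 31 days (August has 31).
Sep 29, 2204 → Oct 29, 2204: 30 days (September has 30).
Oct 29, 2204 → Nov 1, 2204: 3 days.
Total: 1282 days.

1282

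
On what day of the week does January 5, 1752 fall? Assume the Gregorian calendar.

Wednesday

Doomsday rule: the anchor day for the 1700s is Sunday. For year 52: 52÷12 = 4 r 4, and 4÷4 = 1, so 4+4+1 = 9.
Sunday + 9 ≡ Tuesday — that's 1752's doomsday.
In January the doomsday date is Jan 4 (1752 is a leap year (divisible by 4)).
Jan 5 is 1 day after Jan 4; 1 mod 7 = 1, so Tuesday + 1 = Wednesday.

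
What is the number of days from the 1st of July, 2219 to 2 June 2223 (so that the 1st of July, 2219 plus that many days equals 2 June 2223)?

Jul 1, 2219 → Jul 1, 2220: 366 days (Feb 29, 2220 is in that span).
Jul 1, 2220 → Jul 1, 2221: 365 days.
Jul 1, 2221 → Jul 1, 2222: 365 days.
Jul 1, 2222 → Aug 1, 2222: 31 days (July has 31).
Aug 1, 2222 → Sep 1, 2222: 31 days (August has 31).
Sep 1, 2222 → Oct 1, 2222: 30 days (September has 30).
Oct 1, 2222 → Nov 1, 2222: 31 days (October has 31).
Nov 1, 2222 → Dec 1, 2222: 30 days (November has 30).
Dec 1, 2222 → Jan 1, 2223: 31 days (December has 31).
Jan 1, 2223 → Feb 1, 2223: 31 days (January has 31).
Feb 1, 2223 → Mar 1, 2223: 28 days (February has 28).
Mar 1, 2223 → Apr 1, 2223: 31 days (March has 31).
Apr 1, 2223 → May 1, 2223: 30 days (April has 30).
May 1, 2223 → Jun 1, 2223: 31 days (May has 31).
Jun 1, 2223 → Jun 2, 2223: 1 days.
Total: 1432 days.

1432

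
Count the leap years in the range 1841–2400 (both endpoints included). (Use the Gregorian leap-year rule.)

Multiples of 4 in [1841,2400]: 140.
Of those, multiples of 100: 6 (not leap unless ÷400).
Multiples of 400: 2.
Leap years = 140 − 6 + 2 = 136.

136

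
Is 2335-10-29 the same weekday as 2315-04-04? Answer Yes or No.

No

From Apr 4, 2315 to Oct 29, 2335 is 7513 days.
7513 mod 7 = 2, so they are different weekdays.
(Apr 4, 2315 is a Sunday; Oct 29, 2335 is a Tuesday.)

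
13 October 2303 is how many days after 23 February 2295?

Feb 23, 2295 → Feb 23, 2296: 365 days.
Feb 23, 2296 → Feb 23, 2297: 366 days (Feb 29, 2296 is in that span).
Feb 23, 2297 → Feb 23, 2298: 365 days.
Feb 23, 2298 → Feb 23, 2299: 365 days.
Feb 23, 2299 → Feb 23, 2300: 365 days.
Feb 23, 2300 → Feb 23, 2301: 365 days.
Feb 23, 2301 → Feb 23, 2302: 365 days.
Feb 23, 2302 → Feb 23, 2303: 365 days.
Feb 23, 2303 → Mar 23, 2303: 28 days (February has 28).
Mar 23, 2303 → Apr 23, 2303: 31 days (March has 31).
Apr 23, 2303 → May 23, 2303: 30 days (April has 30).
May 23, 2303 → Jun 23, 2303: 31 days (May has 31).
Jun 23, 2303 → Jul 23, 2303: 30 days (June has 30).
Jul 23, 2303 → Aug 23, 2303: 31 days (July has 31).
Aug 23, 2303 → Sep 23, 2303: 31 days (August has 31).
Sep 23, 2303 → Oct 13, 2303: 20 days.
Total: 3153 days.

3153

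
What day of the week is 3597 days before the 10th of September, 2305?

Monday

Sep 10, 2305 is a Sunday.
3597 mod 7 = 6, so 3597 days before a Sunday is Sunday − 6 = Monday.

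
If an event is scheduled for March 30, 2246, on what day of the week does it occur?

Monday

Doomsday rule: the anchor day for the 2200s is Friday. For year 46: 46÷12 = 3 r 10, and 10÷4 = 2, so 3+10+2 = 15.
Friday + 15 ≡ Saturday — that's 2246's doomsday.
In March the doomsday date is Mar 14.
Mar 30 is 16 days after Mar 14; 16 mod 7 = 2, so Saturday + 2 = Monday.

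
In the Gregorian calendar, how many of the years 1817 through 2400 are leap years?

142

Multiples of 4 in [1817,2400]: 146.
Of those, multiples of 100: 6 (not leap unless ÷400).
Multiples of 400: 2.
Leap years = 146 − 6 + 2 = 142.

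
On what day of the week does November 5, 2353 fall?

Doomsday rule: the anchor day for the 2300s is Wednesday. For year 53: 53÷12 = 4 r 5, and 5÷4 = 1, so 4+5+1 = 10.
Wednesday + 10 ≡ Saturday — that's 2353's doomsday.
In November the doomsday date is Nov 7.
Nov 5 is 2 days before Nov 7; 2 mod 7 = 2, so Saturday − 2 = Thursday.

Thursday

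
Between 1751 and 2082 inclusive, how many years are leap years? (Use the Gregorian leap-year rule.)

81

Multiples of 4 in [1751,2082]: 83.
Of those, multiples of 100: 3 (not leap unless ÷400).
Multiples of 400: 1.
Leap years = 83 − 3 + 1 = 81.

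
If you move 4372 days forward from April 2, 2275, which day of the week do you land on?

Apr 2, 2275 is a Friday.
4372 mod 7 = 4, so 4372 days after a Friday is Friday + 4 = Tuesday.

Tuesday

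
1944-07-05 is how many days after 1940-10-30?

Oct 30, 1940 → Oct 30, 1941: 365 days.
Oct 30, 1941 → Oct 30, 1942: 365 days.
Oct 30, 1942 → Oct 30, 1943: 365 days.
Oct 30, 1943 → Nov 30, 1943: 31 days (October has 31).
Nov 30, 1943 → Dec 30, 1943: 30 days (November has 30).
Dec 30, 1943 → Jan 30, 1944: 31 days (December has 31).
Jan 30, 1944 → Feb 29, 1944: 30 days (January has 31).
Feb 29, 1944 → Mar 29, 1944: 29 days (February has 29).
Mar 29, 1944 → Apr 29, 1944: 31 days (March has 31).
Apr 29, 1944 → May 29, 1944: 30 days (April has 30).
May 29, 1944 → Jun 29, 1944: 31 days (May has 31).
Jun 29, 1944 → Jul 5, 1944: 6 days.
Total: 1344 days.

1344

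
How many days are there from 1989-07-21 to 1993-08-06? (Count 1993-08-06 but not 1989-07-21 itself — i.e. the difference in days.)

1477

Jul 21, 1989 → Jul 21, 1990: 365 days.
Jul 21, 1990 → Jul 21, 1991: 365 days.
Jul 21, 1991 → Jul 21, 1992: 366 days (Feb 29, 1992 is in that span).
Jul 21, 1992 → Aug 21, 1992: 31 days (July has 31).
Aug 21, 1992 → Sep 21, 1992: 31 days (August has 31).
Sep 21, 1992 → Oct 21, 1992: 30 days (September has 30).
Oct 21, 1992 → Nov 21, 1992: 31 days (October has 31).
Nov 21, 1992 → Dec 21, 1992: 30 days (November has 30).
Dec 21, 1992 → Jan 21, 1993: 31 days (December has 31).
Jan 21, 1993 → Feb 21, 1993: 31 days (January has 31).
Feb 21, 1993 → Mar 21, 1993: 28 days (February has 28).
Mar 21, 1993 → Apr 21, 1993: 31 days (March has 31).
Apr 21, 1993 → May 21, 1993: 30 days (April has 30).
May 21, 1993 → Jun 21, 1993: 31 days (May has 31).
Jun 21, 1993 → Jul 21, 1993: 30 days (June has 30).
Jul 21, 1993 → Aug 6, 1993: 16 days.
Total: 1477 days.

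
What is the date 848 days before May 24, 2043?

January 26, 2041

−365 (one year) → May 24, 2042 (483 left).
−365 (one year) → May 24, 2041 (118 left).
−24 → Apr 30, 2041 (end of Apr, 30 days; 94 left).
−30 → Mar 31, 2041 (end of Mar, 31 days; 64 left).
−31 → Feb 28, 2041 (end of Feb, 28 days; 33 left).
−28 → Jan 31, 2041 (end of Jan, 31 days; 5 left).
−5 → Jan 26, 2041.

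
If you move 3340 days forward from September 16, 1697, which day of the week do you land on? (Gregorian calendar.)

Tuesday

Sep 16, 1697 is a Monday.
3340 mod 7 = 1, so 3340 days after a Monday is Monday + 1 = Tuesday.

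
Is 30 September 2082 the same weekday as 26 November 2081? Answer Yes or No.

Yes

From Nov 26, 2081 to Sep 30, 2082 is 308 days.
308 mod 7 = 0, so they are the same weekday.
(Nov 26, 2081 is a Wednesday; Sep 30, 2082 is a Wednesday.)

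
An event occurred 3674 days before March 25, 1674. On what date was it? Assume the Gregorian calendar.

March 3, 1664

−365 (one year) → Mar 25, 1673 (3309 left).
−365 (one year) → Mar 25, 1672 (2944 left).
−366 (one year; includes Feb 29, 1672) → Mar 25, 1671 (2578 left).
−365 (one year) → Mar 25, 1670 (2213 left).
−365 (one year) → Mar 25, 1669 (1848 left).
−365 (one year) → Mar 25, 1668 (1483 left).
−366 (one year; includes Feb 29, 1668) → Mar 25, 1667 (1117 left).
−365 (one year) → Mar 25, 1666 (752 left).
−365 (one year) → Mar 25, 1665 (387 left).
−25 → Feb 28, 1665 (end of Feb, 28 days; 362 left).
−28 → Jan 31, 1665 (end of Jan, 31 days; 334 left).
−31 → Dec 31, 1664 (end of Dec, 31 days; 303 left).
−31 → Nov 30, 1664 (end of Nov, 30 days; 272 left).
−30 → Oct 31, 1664 (end of Oct, 31 days; 242 left).
−31 → Sep 30, 1664 (end of Sep, 30 days; 211 left).
−30 → Aug 31, 1664 (end of Aug, 31 days; 181 left).
−31 → Jul 31, 1664 (end of Jul, 31 days; 150 left).
−31 → Jun 30, 1664 (end of Jun, 30 days; 119 left).
−30 → May 31, 1664 (end of May, 31 days; 89 left).
−31 → Apr 30, 1664 (end of Apr, 30 days; 58 left).
−30 → Mar 31, 1664 (end of Mar, 31 days; 28 left).
−28 → Mar 3, 1664.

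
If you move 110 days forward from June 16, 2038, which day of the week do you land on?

Monday

Jun 16, 2038 is a Wednesday.
110 mod 7 = 5, so 110 days after a Wednesday is Wednesday + 5 = Monday.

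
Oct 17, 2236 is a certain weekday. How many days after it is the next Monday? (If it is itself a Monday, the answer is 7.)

Oct 17, 2236 is a Monday.
From Monday to the next Monday is 7 days.

7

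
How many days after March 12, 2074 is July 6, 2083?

3403

Mar 12, 2074 → Mar 12, 2075: 365 days.
Mar 12, 2075 → Mar 12, 2076: 366 days (Feb 29, 2076 is in that span).
Mar 12, 2076 → Mar 12, 2077: 365 days.
Mar 12, 2077 → Mar 12, 2078: 365 days.
Mar 12, 2078 → Mar 12, 2079: 365 days.
Mar 12, 2079 → Mar 12, 2080: 366 days (Feb 29, 2080 is in that span).
Mar 12, 2080 → Mar 12, 2081: 365 days.
Mar 12, 2081 → Mar 12, 2082: 365 days.
Mar 12, 2082 → Mar 12, 2083: 365 days.
Mar 12, 2083 → Apr 12, 2083: 31 days (March has 31).
Apr 12, 2083 → May 12, 2083: 30 days (April has 30).
May 12, 2083 → Jun 12, 2083: 31 days (May has 31).
Jun 12, 2083 → Jul 6, 2083: 24 days.
Total: 3403 days.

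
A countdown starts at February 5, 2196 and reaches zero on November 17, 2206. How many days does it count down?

3937

Feb 5, 2196 → Feb 5, 2197: 366 days (Feb 29, 2196 is in that span).
Feb 5, 2197 → Feb 5, 2198: 365 days.
Feb 5, 2198 → Feb 5, 2199: 365 days.
Feb 5, 2199 → Feb 5, 2200: 365 days.
Feb 5, 2200 → Feb 5, 2201: 365 days.
Feb 5, 2201 → Feb 5, 2202: 365 days.
Feb 5, 2202 → Feb 5, 2203: 365 days.
Feb 5, 2203 → Feb 5, 2204: 365 days.
Feb 5, 2204 → Feb 5, 2205: 366 days (Feb 29, 2204 is in that span).
Feb 5, 2205 → Feb 5, 2206: 365 days.
Feb 5, 2206 → Mar 5, 2206: 28 days (February has 28).
Mar 5, 2206 → Apr 5, 2206: 31 days (March has 31).
Apr 5, 2206 → May 5, 2206: 30 days (April has 30).
May 5, 2206 → Jun 5, 2206: 31 days (May has 31).
Jun 5, 2206 → Jul 5, 2206: 30 days (June has 30).
Jul 5, 2206 → Aug 5, 2206: 31 days (July has 31).
Aug 5, 2206 → Sep 5, 2206: 31 days (August has 31).
Sep 5, 2206 → Oct 5, 2206: 30 days (September has 30).
Oct 5, 2206 → Nov 5, 2206: 31 days (October has 31).
Nov 5, 2206 → Nov 17, 2206: 12 days.
Total: 3937 days.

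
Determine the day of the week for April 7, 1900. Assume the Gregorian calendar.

Saturday

Doomsday rule: the anchor day for the 1900s is Wednesday. For year 00: 0÷12 = 0 r 0, and 0÷4 = 0, so 0+0+0 = 0.
Wednesday + 0 ≡ Wednesday — that's 1900's doomsday.
In April the doomsday date is Apr 4.
Apr 7 is 3 days after Apr 4; 3 mod 7 = 3, so Wednesday + 3 = Saturday.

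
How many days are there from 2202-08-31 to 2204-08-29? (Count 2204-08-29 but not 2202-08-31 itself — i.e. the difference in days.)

Aug 31, 2202 → Aug 31, 2203: 365 days.
Aug 31, 2203 → Sep 30, 2203: 30 days (August has 31).
Sep 30, 2203 → Oct 30, 2203: 30 days (September has 30).
Oct 30, 2203 → Nov 30, 2203: 31 days (October has 31).
Nov 30, 2203 → Dec 30, 2203: 30 days (November has 30).
Dec 30, 2203 → Jan 30, 2204: 31 days (December has 31).
Jan 30, 2204 → Feb 29, 2204: 30 days (January has 31).
Feb 29, 2204 → Mar 29, 2204: 29 days (February has 29).
Mar 29, 2204 → Apr 29, 2204: 31 days (March has 31).
Apr 29, 2204 → May 29, 2204: 30 days (April has 30).
May 29, 2204 → Jun 29, 2204: 31 days (May has 31).
Jun 29, 2204 → Jul 29, 2204: 30 days (June has 30).
Jul 29, 2204 → Aug 29, 2204: 31 days.
Total: 729 days.

729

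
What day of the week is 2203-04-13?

Doomsday rule: the anchor day for the 2200s is Friday. For year 03: 3÷12 = 0 r 3, and 3÷4 = 0, so 0+3+0 = 3.
Friday + 3 ≡ Monday — that's 2203's doomsday.
In April the doomsday date is Apr 4.
Apr 13 is 9 days after Apr 4; 9 mod 7 = 2, so Monday + 2 = Wednesday.

Wednesday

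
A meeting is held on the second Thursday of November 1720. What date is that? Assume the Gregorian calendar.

November 1, 1720 is a Friday.
The first Thursday is therefore November 7 (6 days later).
The second Thursday is 7 + 1×7 = November 14.

November 14, 1720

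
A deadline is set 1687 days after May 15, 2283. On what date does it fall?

+366 (one year; includes Feb 29, 2284) → May 15, 2284 (1321 left).
+365 (one year) → May 15, 2285 (956 left).
+365 (one year) → May 15, 2286 (591 left).
+365 (one year) → May 15, 2287 (226 left).
May has 31 days: +17 → Jun 1, 2287 (209 left).
Jun has 30 days: +30 → Jul 1, 2287 (179 left).
Jul has 31 days: +31 → Aug 1, 2287 (148 left).
Aug has 31 days: +31 → Sep 1, 2287 (117 left).
Sep has 30 days: +30 → Oct 1, 2287 (87 left).
Oct has 31 days: +31 → Nov 1, 2287 (56 left).
Nov has 30 days: +30 → Dec 1, 2287 (26 left).
+26 → Dec 27, 2287.

December 27, 2287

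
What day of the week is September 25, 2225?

Sunday

Doomsday rule: the anchor day for the 2200s is Friday. For year 25: 25÷12 = 2 r 1, and 1÷4 = 0, so 2+1+0 = 3.
Friday + 3 ≡ Monday — that's 2225's doomsday.
In September the doomsday date is Sep 5.
Sep 25 is 20 days after Sep 5; 20 mod 7 = 6, so Monday + 6 = Sunday.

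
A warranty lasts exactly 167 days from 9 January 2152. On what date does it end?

June 24, 2152

Jan has 31 days: +23 → Feb 1, 2152 (144 left).
Feb has 29 days: +29 → Mar 1, 2152 (115 left).
Mar has 31 days: +31 → Apr 1, 2152 (84 left).
Apr has 30 days: +30 → May 1, 2152 (54 left).
May has 31 days: +31 → Jun 1, 2152 (23 left).
+23 → Jun 24, 2152.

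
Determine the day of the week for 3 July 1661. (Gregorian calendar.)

Sunday

Doomsday rule: the anchor day for the 1600s is Tuesday. For year 61: 61÷12 = 5 r 1, and 1÷4 = 0, so 5+1+0 = 6.
Tuesday + 6 ≡ Monday — that's 1661's doomsday.
In July the doomsday date is Jul 11.
Jul 3 is 8 days before Jul 11; 8 mod 7 = 1, so Monday − 1 = Sunday.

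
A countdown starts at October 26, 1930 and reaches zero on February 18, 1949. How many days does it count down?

6690

Oct 26, 1930 → Oct 26, 1931: 365 days.
Oct 26, 1931 → Oct 26, 1932: 366 days (Feb 29, 1932 is in that span).
Oct 26, 1932 → Oct 26, 1933: 365 days.
Oct 26, 1933 → Oct 26, 1934: 365 days.
Oct 26, 1934 → Oct 26, 1935: 365 days.
Oct 26, 1935 → Oct 26, 1936: 366 days (Feb 29, 1936 is in that span).
Oct 26, 1936 → Oct 26, 1937: 365 days.
Oct 26, 1937 → Oct 26, 1938: 365 days.
Oct 26, 1938 → Oct 26, 1939: 365 days.
Oct 26, 1939 → Oct 26, 1940: 366 days (Feb 29, 1940 is in that span).
Oct 26, 1940 → Oct 26, 1941: 365 days.
Oct 26, 1941 → Oct 26, 1942: 365 days.
Oct 26, 1942 → Oct 26, 1943: 365 days.
Oct 26, 1943 → Oct 26, 1944: 366 days (Feb 29, 1944 is in that span).
Oct 26, 1944 → Oct 26, 1945: 365 days.
Oct 26, 1945 → Oct 26, 1946: 365 days.
Oct 26, 1946 → Oct 26, 1947: 365 days.
Oct 26, 1947 → Oct 26, 1948: 366 days (Feb 29, 1948 is in that span).
Oct 26, 1948 → Nov 26, 1948: 31 days (October has 31).
Nov 26, 1948 → Dec 26, 1948: 30 days (November has 30).
Dec 26, 1948 → Jan 26, 1949: 31 days (December has 31).
Jan 26, 1949 → Feb 18, 1949: 23 days.
Total: 6690 days.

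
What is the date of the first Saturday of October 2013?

October 1, 2013 is a Tuesday.
The first Saturday is therefore October 5 (4 days later).

October 5, 2013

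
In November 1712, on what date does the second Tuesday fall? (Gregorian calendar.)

November 1, 1712 is a Tuesday.
The first Tuesday is therefore November 1 (same day).
The second Tuesday is 1 + 1×7 = November 8.

November 8, 1712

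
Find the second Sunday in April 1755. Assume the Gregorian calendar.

April 1, 1755 is a Tuesday.
The first Sunday is therefore April 6 (5 days later).
The second Sunday is 6 + 1×7 = April 13.

April 13, 1755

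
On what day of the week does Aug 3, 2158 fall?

Thursday

Doomsday rule: the anchor day for the 2100s is Sunday. For year 58: 58÷12 = 4 r 10, and 10÷4 = 2, so 4+10+2 = 16.
Sunday + 16 ≡ Tuesday — that's 2158's doomsday.
In August the doomsday date is Aug 8.
Aug 3 is 5 days before Aug 8; 5 mod 7 = 5, so Tuesday − 5 = Thursday.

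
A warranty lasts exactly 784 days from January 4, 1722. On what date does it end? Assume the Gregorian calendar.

+365 (one year) → Jan 4, 1723 (419 left).
+365 (one year) → Jan 4, 1724 (54 left).
Jan has 31 days: +28 → Feb 1, 1724 (26 left).
+26 → Feb 27, 1724.

February 27, 1724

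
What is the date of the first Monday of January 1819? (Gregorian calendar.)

January 4, 1819

January 1, 1819 is a Friday.
The first Monday is therefore January 4 (3 days later).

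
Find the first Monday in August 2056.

August 7, 2056

August 1, 2056 is a Tuesday.
The first Monday is therefore August 7 (6 days later).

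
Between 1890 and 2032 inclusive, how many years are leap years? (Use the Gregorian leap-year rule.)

Multiples of 4 in [1890,2032]: 36.
Of those, multiples of 100: 2 (not leap unless ÷400).
Multiples of 400: 1.
Leap years = 36 − 2 + 1 = 35.

35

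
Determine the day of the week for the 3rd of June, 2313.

Tuesday

Doomsday rule: the anchor day for the 2300s is Wednesday. For year 13: 13÷12 = 1 r 1, and 1÷4 = 0, so 1+1+0 = 2.
Wednesday + 2 ≡ Friday — that's 2313's doomsday.
In June the doomsday date is Jun 6.
Jun 3 is 3 days before Jun 6; 3 mod 7 = 3, so Friday − 3 = Tuesday.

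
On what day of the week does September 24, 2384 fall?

Doomsday rule: the anchor day for the 2300s is Wednesday. For year 84: 84÷12 = 7 r 0, and 0÷4 = 0, so 7+0+0 = 7.
Wednesday + 7 ≡ Wednesday — that's 2384's doomsday.
In September the doomsday date is Sep 5.
Sep 24 is 19 days after Sep 5; 19 mod 7 = 5, so Wednesday + 5 = Monday.

Monday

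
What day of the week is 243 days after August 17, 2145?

First find the weekday of Aug 17, 2145. Doomsday rule: the anchor day for the 2100s is Sunday. For year 45: 45÷12 = 3 r 9, and 9÷4 = 2, so 3+9+2 = 14.
Sunday + 14 ≡ Sunday — that's 2145's doomsday.
In August the doomsday date is Aug 8.
Aug 17 is 9 days after Aug 8; 9 mod 7 = 2, so Sunday + 2 = Tuesday.
243 mod 7 = 5, so 243 days after a Tuesday is Tuesday + 5 = Sunday.

Sunday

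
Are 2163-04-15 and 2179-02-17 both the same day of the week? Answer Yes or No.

From Apr 15, 2163 to Feb 17, 2179 is 5787 days.
5787 mod 7 = 5, so they are different weekdays.
(Apr 15, 2163 is a Friday; Feb 17, 2179 is a Wednesday.)

No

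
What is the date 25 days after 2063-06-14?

Jun has 30 days: +17 → Jul 1, 2063 (8 left).
+8 → Jul 9, 2063.

July 9, 2063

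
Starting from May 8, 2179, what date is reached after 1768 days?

+366 (one year; includes Feb 29, 2180) → May 8, 2180 (1402 left).
+365 (one year) → May 8, 2181 (1037 left).
+365 (one year) → May 8, 2182 (672 left).
+365 (one year) → May 8, 2183 (307 left).
May has 31 days: +24 → Jun 1, 2183 (283 left).
Jun has 30 days: +30 → Jul 1, 2183 (253 left).
Jul has 31 days: +31 → Aug 1, 2183 (222 left).
Aug has 31 days: +31 → Sep 1, 2183 (191 left).
Sep has 30 days: +30 → Oct 1, 2183 (161 left).
Oct has 31 days: +31 → Nov 1, 2183 (130 left).
Nov has 30 days: +30 → Dec 1, 2183 (100 left).
Dec has 31 days: +31 → Jan 1, 2184 (69 left).
Jan has 31 days: +31 → Feb 1, 2184 (38 left).
Feb has 29 days: +29 → Mar 1, 2184 (9 left).
+9 → Mar 10, 2184.

March 10, 2184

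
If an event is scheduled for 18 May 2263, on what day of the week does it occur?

Monday

Doomsday rule: the anchor day for the 2200s is Friday. For year 63: 63÷12 = 5 r 3, and 3÷4 = 0, so 5+3+0 = 8.
Friday + 8 ≡ Saturday — that's 2263's doomsday.
In May the doomsday date is May 9.
May 18 is 9 days after May 9; 9 mod 7 = 2, so Saturday + 2 = Monday.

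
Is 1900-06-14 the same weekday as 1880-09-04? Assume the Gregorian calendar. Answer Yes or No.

From Sep 4, 1880 to Jun 14, 1900 is 7222 days.
7222 mod 7 = 5, so they are different weekdays.
(Sep 4, 1880 is a Saturday; Jun 14, 1900 is a Thursday.)

No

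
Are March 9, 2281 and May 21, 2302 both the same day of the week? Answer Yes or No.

From Mar 9, 2281 to May 21, 2302 is 7742 days.
7742 mod 7 = 0, so they are the same weekday.
(Mar 9, 2281 is a Wednesday; May 21, 2302 is a Wednesday.)

Yes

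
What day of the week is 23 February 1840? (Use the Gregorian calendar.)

Doomsday rule: the anchor day for the 1800s is Friday. For year 40: 40÷12 = 3 r 4, and 4÷4 = 1, so 3+4+1 = 8.
Friday + 8 ≡ Saturday — that's 1840's doomsday.
In February the doomsday date is Feb 29 (1840 is a leap year (divisible by 4)).
Feb 23 is 6 days before Feb 29; 6 mod 7 = 6, so Saturday − 6 = Sunday.

Sunday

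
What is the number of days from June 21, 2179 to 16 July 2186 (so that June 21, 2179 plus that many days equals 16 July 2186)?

Jun 21, 2179 → Jun 21, 2180: 366 days (Feb 29, 2180 is in that span).
Jun 21, 2180 → Jun 21, 2181: 365 days.
Jun 21, 2181 → Jun 21, 2182: 365 days.
Jun 21, 2182 → Jun 21, 2183: 365 days.
Jun 21, 2183 → Jun 21, 2184: 366 days (Feb 29, 2184 is in that span).
Jun 21, 2184 → Jun 21, 2185: 365 days.
Jun 21, 2185 → Jul 21, 2185: 30 days (June has 30).
Jul 21, 2185 → Aug 21, 2185: 31 days (July has 31).
Aug 21, 2185 → Sep 21, 2185: 31 days (August has 31).
Sep 21, 2185 → Oct 21, 2185: 30 days (September has 30).
Oct 21, 2185 → Nov 21, 2185: 31 days (October has 31).
Nov 21, 2185 → Dec 21, 2185: 30 days (November has 30).
Dec 21, 2185 → Jan 21, 2186: 31 days (December has 31).
Jan 21, 2186 → Feb 21, 2186: 31 days (January has 31).
Feb 21, 2186 → Mar 21, 2186: 28 days (February has 28).
Mar 21, 2186 → Apr 21, 2186: 31 days (March has 31).
Apr 21, 2186 → May 21, 2186: 30 days (April has 30).
May 21, 2186 → Jun 21, 2186: 31 days (May has 31).
Jun 21, 2186 → Jul 16, 2186: 25 days.
Total: 2582 days.

2582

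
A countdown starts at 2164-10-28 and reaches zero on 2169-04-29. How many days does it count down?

1644

Oct 28, 2164 → Oct 28, 2165: 365 days.
Oct 28, 2165 → Oct 28, 2166: 365 days.
Oct 28, 2166 → Oct 28, 2167: 365 days.
Oct 28, 2167 → Oct 28, 2168: 366 days (Feb 29, 2168 is in that span).
Oct 28, 2168 → Nov 28, 2168: 31 days (October has 31).
Nov 28, 2168 → Dec 28, 2168: 30 days (November has 30).
Dec 28, 2168 → Jan 28, 2169: 31 days (December has 31).
Jan 28, 2169 → Feb 28, 2169: 31 days (January has 31).
Feb 28, 2169 → Mar 28, 2169: 28 days (February has 28).
Mar 28, 2169 → Apr 28, 2169: 31 days (March has 31).
Apr 28, 2169 → Apr 29, 2169: 1 days.
Total: 1644 days.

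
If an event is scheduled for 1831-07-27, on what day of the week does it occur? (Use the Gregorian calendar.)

January 1, 1831 is a Saturday.
Jan 1, 1831 → Feb 1, 1831: 31 days (January has 31).
Feb 1, 1831 → Mar 1, 1831: 28 days (February has 28).
Mar 1, 1831 → Apr 1, 1831: 31 days (March has 31).
Apr 1, 1831 → May 1, 1831: 30 days (April has 30).
May 1, 1831 → Jun 1, 1831: 31 days (May has 31).
Jun 1, 1831 → Jul 1, 1831: 30 days (June has 30).
Jul 1, 1831 → Jul 27, 1831: 26 days.
Total: 207 days.
207 mod 7 = 4, so Saturday + 4 = Wednesday.

Wednesday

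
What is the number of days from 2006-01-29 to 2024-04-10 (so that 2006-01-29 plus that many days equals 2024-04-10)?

6646

Jan 29, 2006 → Jan 29, 2007: 365 days.
Jan 29, 2007 → Jan 29, 2008: 365 days.
Jan 29, 2008 → Jan 29, 2009: 366 days (Feb 29, 2008 is in that span).
Jan 29, 2009 → Jan 29, 2010: 365 days.
Jan 29, 2010 → Jan 29, 2011: 365 days.
Jan 29, 2011 → Jan 29, 2012: 365 days.
Jan 29, 2012 → Jan 29, 2013: 366 days (Feb 29, 2012 is in that span).
Jan 29, 2013 → Jan 29, 2014: 365 days.
Jan 29, 2014 → Jan 29, 2015: 365 days.
Jan 29, 2015 → Jan 29, 2016: 365 days.
Jan 29, 2016 → Jan 29, 2017: 366 days (Feb 29, 2016 is in that span).
Jan 29, 2017 → Jan 29, 2018: 365 days.
Jan 29, 2018 → Jan 29, 2019: 365 days.
Jan 29, 2019 → Jan 29, 2020: 365 days.
Jan 29, 2020 → Jan 29, 2021: 366 days (Feb 29, 2020 is in that span).
Jan 29, 2021 → Jan 29, 2022: 365 days.
Jan 29, 2022 → Jan 29, 2023: 365 days.
Jan 29, 2023 → Jan 29, 2024: 365 days.
Jan 29, 2024 → Feb 29, 2024: 31 days (January has 31).
Feb 29, 2024 → Mar 29, 2024: 29 days (February has 29).
Mar 29, 2024 → Apr 10, 2024: 12 days.
Total: 6646 days.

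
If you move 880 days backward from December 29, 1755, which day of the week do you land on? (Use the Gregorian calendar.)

Wednesday

Dec 29, 1755 is a Monday.
880 mod 7 = 5, so 880 days before a Monday is Monday − 5 = Wednesday.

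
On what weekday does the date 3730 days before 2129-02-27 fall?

First find the weekday of Feb 27, 2129. Doomsday rule: the anchor day for the 2100s is Sunday. For year 29: 29÷12 = 2 r 5, and 5÷4 = 1, so 2+5+1 = 8.
Sunday + 8 ≡ Monday — that's 2129's doomsday.
In February the doomsday date is Feb 28 (2129 is not a leap year).
Feb 27 is 1 day before Feb 28; 1 mod 7 = 1, so Monday − 1 = Sunday.
3730 mod 7 = 6, so 3730 days before a Sunday is Sunday − 6 = Monday.

Monday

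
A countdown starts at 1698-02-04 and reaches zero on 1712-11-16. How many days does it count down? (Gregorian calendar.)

Feb 4, 1698 → Feb 4, 1699: 365 days.
Feb 4, 1699 → Feb 4, 1700: 365 days.
Feb 4, 1700 → Feb 4, 1701: 365 days.
Feb 4, 1701 → Feb 4, 1702: 365 days.
Feb 4, 1702 → Feb 4, 1703: 365 days.
Feb 4, 1703 → Feb 4, 1704: 365 days.
Feb 4, 1704 → Feb 4, 1705: 366 days (Feb 29, 1704 is in that span).
Feb 4, 1705 → Feb 4, 1706: 365 days.
Feb 4, 1706 → Feb 4, 1707: 365 days.
Feb 4, 1707 → Feb 4, 1708: 365 days.
Feb 4, 1708 → Feb 4, 1709: 366 days (Feb 29, 1708 is in that span).
Feb 4, 1709 → Feb 4, 1710: 365 days.
Feb 4, 1710 → Feb 4, 1711: 365 days.
Feb 4, 1711 → Feb 4, 1712: 365 days.
Feb 4, 1712 → Mar 4, 1712: 29 days (February has 29).
Mar 4, 1712 → Apr 4, 1712: 31 days (March has 31).
Apr 4, 1712 → May 4, 1712: 30 days (April has 30).
May 4, 1712 → Jun 4, 1712: 31 days (May has 31).
Jun 4, 1712 → Jul 4, 1712: 30 days (June has 30).
Jul 4, 1712 → Aug 4, 1712: 31 days (July has 31).
Aug 4, 1712 → Sep 4, 1712: 31 days (August has 31).
Sep 4, 1712 → Oct 4, 1712: 30 days (September has 30).
Oct 4, 1712 → Nov 4, 1712: 31 days (October has 31).
Nov 4, 1712 → Nov 16, 1712: 12 days.
Total: 5398 days.

5398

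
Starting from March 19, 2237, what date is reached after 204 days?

Mar has 31 days: +13 → Apr 1, 2237 (191 left).
Apr has 30 days: +30 → May 1, 2237 (161 left).
May has 31 days: +31 → Jun 1, 2237 (130 left).
Jun has 30 days: +30 → Jul 1, 2237 (100 left).
Jul has 31 days: +31 → Aug 1, 2237 (69 left).
Aug has 31 days: +31 → Sep 1, 2237 (38 left).
Sep has 30 days: +30 → Oct 1, 2237 (8 left).
+8 → Oct 9, 2237.

October 9, 2237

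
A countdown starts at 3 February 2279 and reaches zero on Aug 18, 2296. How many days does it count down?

Feb 3, 2279 → Feb 3, 2280: 365 days.
Feb 3, 2280 → Feb 3, 2281: 366 days (Feb 29, 2280 is in that span).
Feb 3, 2281 → Feb 3, 2282: 365 days.
Feb 3, 2282 → Feb 3, 2283: 365 days.
Feb 3, 2283 → Feb 3, 2284: 365 days.
Feb 3, 2284 → Feb 3, 2285: 366 days (Feb 29, 2284 is in that span).
Feb 3, 2285 → Feb 3, 2286: 365 days.
Feb 3, 2286 → Feb 3, 2287: 365 days.
Feb 3, 2287 → Feb 3, 2288: 365 days.
Feb 3, 2288 → Feb 3, 2289: 366 days (Feb 29, 2288 is in that span).
Feb 3, 2289 → Feb 3, 2290: 365 days.
Feb 3, 2290 → Feb 3, 2291: 365 days.
Feb 3, 2291 → Feb 3, 2292: 365 days.
Feb 3, 2292 → Feb 3, 2293: 366 days (Feb 29, 2292 is in that span).
Feb 3, 2293 → Feb 3, 2294: 365 days.
Feb 3, 2294 → Feb 3, 2295: 365 days.
Feb 3, 2295 → Feb 3, 2296: 365 days.
Feb 3, 2296 → Mar 3, 2296: 29 days (February has 29).
Mar 3, 2296 → Apr 3, 2296: 31 days (March has 31).
Apr 3, 2296 → May 3, 2296: 30 days (April has 30).
May 3, 2296 → Jun 3, 2296: 31 days (May has 31).
Jun 3, 2296 → Jul 3, 2296: 30 days (June has 30).
Jul 3, 2296 → Aug 3, 2296: 31 days (July has 31).
Aug 3, 2296 → Aug 18, 2296: 15 days.
Total: 6406 days.

6406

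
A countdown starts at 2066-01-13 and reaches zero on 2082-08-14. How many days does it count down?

Jan 13, 2066 → Jan 13, 2067: 365 days.
Jan 13, 2067 → Jan 13, 2068: 365 days.
Jan 13, 2068 → Jan 13, 2069: 366 days (Feb 29, 2068 is in that span).
Jan 13, 2069 → Jan 13, 2070: 365 days.
Jan 13, 2070 → Jan 13, 2071: 365 days.
Jan 13, 2071 → Jan 13, 2072: 365 days.
Jan 13, 2072 → Jan 13, 2073: 366 days (Feb 29, 2072 is in that span).
Jan 13, 2073 → Jan 13, 2074: 365 days.
Jan 13, 2074 → Jan 13, 2075: 365 days.
Jan 13, 2075 → Jan 13, 2076: 365 days.
Jan 13, 2076 → Jan 13, 2077: 366 days (Feb 29, 2076 is in that span).
Jan 13, 2077 → Jan 13, 2078: 365 days.
Jan 13, 2078 → Jan 13, 2079: 365 days.
Jan 13, 2079 → Jan 13, 2080: 365 days.
Jan 13, 2080 → Jan 13, 2081: 366 days (Feb 29, 2080 is in that span).
Jan 13, 2081 → Jan 13, 2082: 365 days.
Jan 13, 2082 → Feb 13, 2082: 31 days (January has 31).
Feb 13, 2082 → Mar 13, 2082: 28 days (February has 28).
Mar 13, 2082 → Apr 13, 2082: 31 days (March has 31).
Apr 13, 2082 → May 13, 2082: 30 days (April has 30).
May 13, 2082 → Jun 13, 2082: 31 days (May has 31).
Jun 13, 2082 → Jul 13, 2082: 30 days (June has 30).
Jul 13, 2082 → Aug 13, 2082: 31 days (July has 31).
Aug 13, 2082 → Aug 14, 2082: 1 days.
Total: 6057 days.

6057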